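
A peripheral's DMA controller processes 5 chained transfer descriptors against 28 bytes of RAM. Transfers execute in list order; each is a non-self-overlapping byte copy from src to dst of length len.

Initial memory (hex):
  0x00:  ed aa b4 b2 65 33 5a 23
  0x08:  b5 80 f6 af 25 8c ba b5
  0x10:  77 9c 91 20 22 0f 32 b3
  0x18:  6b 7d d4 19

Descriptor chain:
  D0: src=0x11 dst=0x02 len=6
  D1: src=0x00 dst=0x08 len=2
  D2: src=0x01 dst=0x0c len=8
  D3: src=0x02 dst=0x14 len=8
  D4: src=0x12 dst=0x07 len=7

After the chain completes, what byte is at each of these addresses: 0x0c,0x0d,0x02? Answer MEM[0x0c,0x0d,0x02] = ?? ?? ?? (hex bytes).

MEM[0x0c,0x0d,0x02] = 22 0f 9c

#0 dst[0x02+6] := {0x9c,0x91,0x20,0x22,0x0f,0x32}
#1 dst[0x08+2] := {0xed,0xaa}
#2 dst[0x0c+8] := {0xaa,0x9c,0x91,0x20,0x22,0x0f,0x32,0xed}
#3 dst[0x14+8] := {0x9c,0x91,0x20,0x22,0x0f,0x32,0xed,0xaa}
#4 dst[0x07+7] := {0x32,0xed,0x9c,0x91,0x20,0x22,0x0f}
query mem[0x0c]=0x22, mem[0x0d]=0x0f, mem[0x02]=0x9c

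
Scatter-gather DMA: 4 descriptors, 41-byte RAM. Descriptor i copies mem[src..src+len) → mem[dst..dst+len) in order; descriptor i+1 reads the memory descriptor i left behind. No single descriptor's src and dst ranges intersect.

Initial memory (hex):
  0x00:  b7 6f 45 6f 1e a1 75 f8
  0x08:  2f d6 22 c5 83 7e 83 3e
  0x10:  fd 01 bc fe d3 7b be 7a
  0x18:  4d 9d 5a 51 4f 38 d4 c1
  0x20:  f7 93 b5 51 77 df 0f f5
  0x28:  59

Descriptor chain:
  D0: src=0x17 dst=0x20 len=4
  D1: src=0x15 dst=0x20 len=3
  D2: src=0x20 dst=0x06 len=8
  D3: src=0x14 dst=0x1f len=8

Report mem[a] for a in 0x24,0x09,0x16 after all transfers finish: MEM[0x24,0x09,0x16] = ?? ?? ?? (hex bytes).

MEM[0x24,0x09,0x16] = 9d 5a be

[0] 0x17->0x20 len=4 : 7a 4d 9d 5a
[1] 0x15->0x20 len=3 : 7b be 7a
[2] 0x20->0x06 len=8 : 7b be 7a 5a 77 df 0f f5
[3] 0x14->0x1f len=8 : d3 7b be 7a 4d 9d 5a 51
query mem[0x24]=0x9d, mem[0x09]=0x5a, mem[0x16]=0xbe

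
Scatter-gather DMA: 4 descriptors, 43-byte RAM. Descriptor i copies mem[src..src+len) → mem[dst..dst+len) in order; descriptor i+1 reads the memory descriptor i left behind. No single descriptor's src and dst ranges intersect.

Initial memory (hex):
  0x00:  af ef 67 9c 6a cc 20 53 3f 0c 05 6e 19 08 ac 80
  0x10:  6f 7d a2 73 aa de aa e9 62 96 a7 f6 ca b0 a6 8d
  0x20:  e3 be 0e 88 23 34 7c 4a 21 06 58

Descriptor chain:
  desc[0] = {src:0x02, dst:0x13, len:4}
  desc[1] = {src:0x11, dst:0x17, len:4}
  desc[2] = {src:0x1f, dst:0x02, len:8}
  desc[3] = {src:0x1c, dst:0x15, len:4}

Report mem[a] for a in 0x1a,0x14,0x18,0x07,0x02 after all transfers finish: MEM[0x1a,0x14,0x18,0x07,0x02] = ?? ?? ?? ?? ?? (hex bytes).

MEM[0x1a,0x14,0x18,0x07,0x02] = 9c 9c 8d 23 8d

#0 dst[0x13+4] := {0x67,0x9c,0x6a,0xcc}
#1 dst[0x17+4] := {0x7d,0xa2,0x67,0x9c}
#2 dst[0x02+8] := {0x8d,0xe3,0xbe,0x0e,0x88,0x23,0x34,0x7c}
#3 dst[0x15+4] := {0xca,0xb0,0xa6,0x8d}
query mem[0x1a]=0x9c, mem[0x14]=0x9c, mem[0x18]=0x8d, mem[0x07]=0x23, mem[0x02]=0x8d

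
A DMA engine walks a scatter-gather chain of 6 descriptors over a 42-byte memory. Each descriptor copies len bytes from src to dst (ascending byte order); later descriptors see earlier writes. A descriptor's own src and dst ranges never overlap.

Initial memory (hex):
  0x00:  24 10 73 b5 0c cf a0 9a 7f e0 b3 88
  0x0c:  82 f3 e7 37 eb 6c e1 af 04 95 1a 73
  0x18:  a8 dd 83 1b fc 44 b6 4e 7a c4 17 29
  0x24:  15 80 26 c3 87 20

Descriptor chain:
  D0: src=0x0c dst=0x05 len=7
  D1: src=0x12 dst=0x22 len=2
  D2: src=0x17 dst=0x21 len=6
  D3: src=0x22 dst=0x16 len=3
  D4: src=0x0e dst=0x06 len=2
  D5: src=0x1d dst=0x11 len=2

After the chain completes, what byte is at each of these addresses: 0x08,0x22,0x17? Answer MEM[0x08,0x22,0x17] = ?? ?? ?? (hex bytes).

MEM[0x08,0x22,0x17] = 37 a8 dd

D0: mem[0x05..0x0b] <- [82 f3 e7 37 eb 6c e1]
D1: mem[0x22..0x23] <- [e1 af]
D2: mem[0x21..0x26] <- [73 a8 dd 83 1b fc]
D3: mem[0x16..0x18] <- [a8 dd 83]
D4: mem[0x06..0x07] <- [e7 37]
D5: mem[0x11..0x12] <- [44 b6]
query mem[0x08]=0x37, mem[0x22]=0xa8, mem[0x17]=0xdd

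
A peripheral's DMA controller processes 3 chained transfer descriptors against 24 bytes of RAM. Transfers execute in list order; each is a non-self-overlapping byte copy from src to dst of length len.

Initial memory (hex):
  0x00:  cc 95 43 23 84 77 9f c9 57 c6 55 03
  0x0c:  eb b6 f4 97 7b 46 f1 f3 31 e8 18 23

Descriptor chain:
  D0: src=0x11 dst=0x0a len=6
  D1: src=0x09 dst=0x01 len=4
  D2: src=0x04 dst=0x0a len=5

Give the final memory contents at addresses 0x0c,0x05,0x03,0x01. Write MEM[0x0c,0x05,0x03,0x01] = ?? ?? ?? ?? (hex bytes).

MEM[0x0c,0x05,0x03,0x01] = 9f 77 f1 c6

#0 dst[0x0a+6] := {0x46,0xf1,0xf3,0x31,0xe8,0x18}
#1 dst[0x01+4] := {0xc6,0x46,0xf1,0xf3}
#2 dst[0x0a+5] := {0xf3,0x77,0x9f,0xc9,0x57}
query mem[0x0c]=0x9f, mem[0x05]=0x77, mem[0x03]=0xf1, mem[0x01]=0xc6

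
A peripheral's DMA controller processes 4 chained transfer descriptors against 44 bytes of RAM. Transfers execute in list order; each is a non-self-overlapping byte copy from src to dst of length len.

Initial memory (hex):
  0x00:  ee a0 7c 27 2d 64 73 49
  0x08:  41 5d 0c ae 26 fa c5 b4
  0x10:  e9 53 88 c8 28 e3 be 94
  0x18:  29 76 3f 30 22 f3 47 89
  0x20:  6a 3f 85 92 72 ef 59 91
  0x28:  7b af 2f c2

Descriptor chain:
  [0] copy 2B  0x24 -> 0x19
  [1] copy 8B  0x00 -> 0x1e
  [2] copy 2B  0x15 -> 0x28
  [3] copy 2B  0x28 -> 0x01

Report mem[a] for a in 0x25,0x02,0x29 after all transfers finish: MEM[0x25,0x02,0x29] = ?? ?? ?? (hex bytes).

[0] 0x24->0x19 len=2 : 72 ef
[1] 0x00->0x1e len=8 : ee a0 7c 27 2d 64 73 49
[2] 0x15->0x28 len=2 : e3 be
[3] 0x28->0x01 len=2 : e3 be
query mem[0x25]=0x49, mem[0x02]=0xbe, mem[0x29]=0xbe

MEM[0x25,0x02,0x29] = 49 be be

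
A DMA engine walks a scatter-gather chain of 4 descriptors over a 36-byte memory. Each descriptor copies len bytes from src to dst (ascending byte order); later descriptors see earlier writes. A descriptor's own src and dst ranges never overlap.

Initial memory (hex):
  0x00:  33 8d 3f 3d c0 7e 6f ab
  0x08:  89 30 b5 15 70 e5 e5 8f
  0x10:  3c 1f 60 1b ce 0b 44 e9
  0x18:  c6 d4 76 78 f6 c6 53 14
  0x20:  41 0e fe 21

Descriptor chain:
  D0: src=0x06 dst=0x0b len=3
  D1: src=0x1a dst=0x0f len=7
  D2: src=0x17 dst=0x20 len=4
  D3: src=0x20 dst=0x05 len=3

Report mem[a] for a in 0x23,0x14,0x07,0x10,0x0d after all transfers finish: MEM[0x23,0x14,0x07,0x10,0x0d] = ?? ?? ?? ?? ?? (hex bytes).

MEM[0x23,0x14,0x07,0x10,0x0d] = 76 14 d4 78 89

#0 dst[0x0b+3] := {0x6f,0xab,0x89}
#1 dst[0x0f+7] := {0x76,0x78,0xf6,0xc6,0x53,0x14,0x41}
#2 dst[0x20+4] := {0xe9,0xc6,0xd4,0x76}
#3 dst[0x05+3] := {0xe9,0xc6,0xd4}
query mem[0x23]=0x76, mem[0x14]=0x14, mem[0x07]=0xd4, mem[0x10]=0x78, mem[0x0d]=0x89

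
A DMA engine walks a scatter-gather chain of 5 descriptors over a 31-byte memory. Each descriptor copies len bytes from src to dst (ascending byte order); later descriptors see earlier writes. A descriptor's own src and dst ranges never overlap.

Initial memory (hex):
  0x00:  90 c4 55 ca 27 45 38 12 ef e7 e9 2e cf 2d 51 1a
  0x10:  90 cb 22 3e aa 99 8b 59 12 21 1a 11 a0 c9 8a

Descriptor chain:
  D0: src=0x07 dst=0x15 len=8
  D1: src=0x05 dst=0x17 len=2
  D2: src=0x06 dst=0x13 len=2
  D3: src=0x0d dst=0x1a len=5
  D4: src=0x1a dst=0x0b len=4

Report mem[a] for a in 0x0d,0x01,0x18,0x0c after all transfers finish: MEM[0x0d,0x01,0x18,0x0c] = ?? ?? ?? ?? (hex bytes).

  after D0: wrote 8B at 0x15 = 12efe7e92ecf2d51
  after D1: wrote 2B at 0x17 = 4538
  after D2: wrote 2B at 0x13 = 3812
  after D3: wrote 5B at 0x1a = 2d511a90cb
  after D4: wrote 4B at 0x0b = 2d511a90
query mem[0x0d]=0x1a, mem[0x01]=0xc4, mem[0x18]=0x38, mem[0x0c]=0x51

MEM[0x0d,0x01,0x18,0x0c] = 1a c4 38 51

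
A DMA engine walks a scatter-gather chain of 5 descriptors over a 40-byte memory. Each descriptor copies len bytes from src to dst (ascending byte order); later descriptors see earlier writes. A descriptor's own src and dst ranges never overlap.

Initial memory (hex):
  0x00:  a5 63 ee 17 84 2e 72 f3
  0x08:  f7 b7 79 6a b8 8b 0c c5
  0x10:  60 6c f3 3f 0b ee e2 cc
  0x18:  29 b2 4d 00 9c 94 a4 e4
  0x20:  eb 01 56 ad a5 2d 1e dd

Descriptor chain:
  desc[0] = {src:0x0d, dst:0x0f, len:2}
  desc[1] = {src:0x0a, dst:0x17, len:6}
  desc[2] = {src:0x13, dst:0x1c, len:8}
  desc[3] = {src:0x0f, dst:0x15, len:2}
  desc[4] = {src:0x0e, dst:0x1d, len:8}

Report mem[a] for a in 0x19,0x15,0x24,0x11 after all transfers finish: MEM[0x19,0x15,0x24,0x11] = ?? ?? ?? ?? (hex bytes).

[0] 0x0d->0x0f len=2 : 8b 0c
[1] 0x0a->0x17 len=6 : 79 6a b8 8b 0c 8b
[2] 0x13->0x1c len=8 : 3f 0b ee e2 79 6a b8 8b
[3] 0x0f->0x15 len=2 : 8b 0c
[4] 0x0e->0x1d len=8 : 0c 8b 0c 6c f3 3f 0b 8b
query mem[0x19]=0xb8, mem[0x15]=0x8b, mem[0x24]=0x8b, mem[0x11]=0x6c

MEM[0x19,0x15,0x24,0x11] = b8 8b 8b 6c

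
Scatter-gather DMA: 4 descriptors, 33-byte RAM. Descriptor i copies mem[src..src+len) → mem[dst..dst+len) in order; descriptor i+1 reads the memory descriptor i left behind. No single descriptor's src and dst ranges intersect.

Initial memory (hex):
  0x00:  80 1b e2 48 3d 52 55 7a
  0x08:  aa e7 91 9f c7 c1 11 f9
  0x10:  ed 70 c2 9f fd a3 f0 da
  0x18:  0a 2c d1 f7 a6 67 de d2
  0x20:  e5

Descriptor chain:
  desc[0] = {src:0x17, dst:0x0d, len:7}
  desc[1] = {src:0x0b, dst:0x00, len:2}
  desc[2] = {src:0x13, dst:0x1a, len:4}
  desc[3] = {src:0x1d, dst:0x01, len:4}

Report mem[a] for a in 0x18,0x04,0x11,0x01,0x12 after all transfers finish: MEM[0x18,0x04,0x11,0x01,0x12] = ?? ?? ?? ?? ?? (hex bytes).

#0 dst[0x0d+7] := {0xda,0x0a,0x2c,0xd1,0xf7,0xa6,0x67}
#1 dst[0x00+2] := {0x9f,0xc7}
#2 dst[0x1a+4] := {0x67,0xfd,0xa3,0xf0}
#3 dst[0x01+4] := {0xf0,0xde,0xd2,0xe5}
query mem[0x18]=0x0a, mem[0x04]=0xe5, mem[0x11]=0xf7, mem[0x01]=0xf0, mem[0x12]=0xa6

MEM[0x18,0x04,0x11,0x01,0x12] = 0a e5 f7 f0 a6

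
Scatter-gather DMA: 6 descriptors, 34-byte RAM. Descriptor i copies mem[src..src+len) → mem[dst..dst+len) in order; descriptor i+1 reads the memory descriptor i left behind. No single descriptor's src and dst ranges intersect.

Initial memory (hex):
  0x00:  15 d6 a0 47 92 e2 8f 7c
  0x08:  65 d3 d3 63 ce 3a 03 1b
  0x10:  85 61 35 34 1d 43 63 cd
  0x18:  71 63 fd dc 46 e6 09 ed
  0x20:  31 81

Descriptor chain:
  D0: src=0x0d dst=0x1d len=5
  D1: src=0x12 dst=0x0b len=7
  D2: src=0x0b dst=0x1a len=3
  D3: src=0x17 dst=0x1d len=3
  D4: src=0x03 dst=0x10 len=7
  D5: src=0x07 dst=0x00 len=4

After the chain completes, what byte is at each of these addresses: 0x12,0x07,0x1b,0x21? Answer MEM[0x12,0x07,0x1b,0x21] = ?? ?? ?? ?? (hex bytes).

#0 dst[0x1d+5] := {0x3a,0x03,0x1b,0x85,0x61}
#1 dst[0x0b+7] := {0x35,0x34,0x1d,0x43,0x63,0xcd,0x71}
#2 dst[0x1a+3] := {0x35,0x34,0x1d}
#3 dst[0x1d+3] := {0xcd,0x71,0x63}
#4 dst[0x10+7] := {0x47,0x92,0xe2,0x8f,0x7c,0x65,0xd3}
#5 dst[0x00+4] := {0x7c,0x65,0xd3,0xd3}
query mem[0x12]=0xe2, mem[0x07]=0x7c, mem[0x1b]=0x34, mem[0x21]=0x61

MEM[0x12,0x07,0x1b,0x21] = e2 7c 34 61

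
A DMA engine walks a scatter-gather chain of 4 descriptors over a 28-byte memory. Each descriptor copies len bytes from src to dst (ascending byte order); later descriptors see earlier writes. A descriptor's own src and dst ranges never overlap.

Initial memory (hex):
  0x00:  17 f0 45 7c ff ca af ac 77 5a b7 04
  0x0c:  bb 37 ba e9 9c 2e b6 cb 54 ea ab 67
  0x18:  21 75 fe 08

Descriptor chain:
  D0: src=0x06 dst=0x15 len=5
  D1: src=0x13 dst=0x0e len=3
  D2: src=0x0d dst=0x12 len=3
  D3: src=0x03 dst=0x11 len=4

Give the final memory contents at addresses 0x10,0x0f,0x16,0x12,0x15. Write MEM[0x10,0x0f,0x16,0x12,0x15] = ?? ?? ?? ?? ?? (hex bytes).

D0: mem[0x15..0x19] <- [af ac 77 5a b7]
D1: mem[0x0e..0x10] <- [cb 54 af]
D2: mem[0x12..0x14] <- [37 cb 54]
D3: mem[0x11..0x14] <- [7c ff ca af]
query mem[0x10]=0xaf, mem[0x0f]=0x54, mem[0x16]=0xac, mem[0x12]=0xff, mem[0x15]=0xaf

MEM[0x10,0x0f,0x16,0x12,0x15] = af 54 ac ff af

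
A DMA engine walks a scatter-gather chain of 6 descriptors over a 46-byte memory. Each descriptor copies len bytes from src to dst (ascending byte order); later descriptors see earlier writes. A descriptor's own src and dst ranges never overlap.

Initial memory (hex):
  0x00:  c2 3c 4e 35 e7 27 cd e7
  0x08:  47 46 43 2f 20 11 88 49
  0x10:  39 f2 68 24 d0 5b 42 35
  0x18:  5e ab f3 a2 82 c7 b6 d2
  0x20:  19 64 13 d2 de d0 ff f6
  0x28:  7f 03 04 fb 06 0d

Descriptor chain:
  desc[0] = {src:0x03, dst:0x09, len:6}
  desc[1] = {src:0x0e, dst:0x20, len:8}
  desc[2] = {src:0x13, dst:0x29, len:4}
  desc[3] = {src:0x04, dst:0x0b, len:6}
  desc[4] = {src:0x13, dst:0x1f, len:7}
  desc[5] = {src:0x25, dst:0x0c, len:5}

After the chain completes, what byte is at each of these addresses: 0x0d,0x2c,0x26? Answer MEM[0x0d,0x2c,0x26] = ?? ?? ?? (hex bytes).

MEM[0x0d,0x2c,0x26] = d0 42 d0

#0 dst[0x09+6] := {0x35,0xe7,0x27,0xcd,0xe7,0x47}
#1 dst[0x20+8] := {0x47,0x49,0x39,0xf2,0x68,0x24,0xd0,0x5b}
#2 dst[0x29+4] := {0x24,0xd0,0x5b,0x42}
#3 dst[0x0b+6] := {0xe7,0x27,0xcd,0xe7,0x47,0x35}
#4 dst[0x1f+7] := {0x24,0xd0,0x5b,0x42,0x35,0x5e,0xab}
#5 dst[0x0c+5] := {0xab,0xd0,0x5b,0x7f,0x24}
query mem[0x0d]=0xd0, mem[0x2c]=0x42, mem[0x26]=0xd0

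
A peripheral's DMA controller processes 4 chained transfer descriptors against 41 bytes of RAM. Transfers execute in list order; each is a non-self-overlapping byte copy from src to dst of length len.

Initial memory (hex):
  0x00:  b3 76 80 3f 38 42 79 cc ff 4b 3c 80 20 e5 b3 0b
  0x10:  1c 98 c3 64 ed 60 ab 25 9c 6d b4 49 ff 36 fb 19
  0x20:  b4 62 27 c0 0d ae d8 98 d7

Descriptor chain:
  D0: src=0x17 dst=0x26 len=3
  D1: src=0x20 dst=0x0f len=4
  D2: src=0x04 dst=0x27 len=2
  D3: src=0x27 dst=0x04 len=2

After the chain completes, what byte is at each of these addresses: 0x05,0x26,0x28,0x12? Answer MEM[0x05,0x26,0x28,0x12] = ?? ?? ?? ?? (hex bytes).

MEM[0x05,0x26,0x28,0x12] = 42 25 42 c0

  after D0: wrote 3B at 0x26 = 259c6d
  after D1: wrote 4B at 0x0f = b46227c0
  after D2: wrote 2B at 0x27 = 3842
  after D3: wrote 2B at 0x04 = 3842
query mem[0x05]=0x42, mem[0x26]=0x25, mem[0x28]=0x42, mem[0x12]=0xc0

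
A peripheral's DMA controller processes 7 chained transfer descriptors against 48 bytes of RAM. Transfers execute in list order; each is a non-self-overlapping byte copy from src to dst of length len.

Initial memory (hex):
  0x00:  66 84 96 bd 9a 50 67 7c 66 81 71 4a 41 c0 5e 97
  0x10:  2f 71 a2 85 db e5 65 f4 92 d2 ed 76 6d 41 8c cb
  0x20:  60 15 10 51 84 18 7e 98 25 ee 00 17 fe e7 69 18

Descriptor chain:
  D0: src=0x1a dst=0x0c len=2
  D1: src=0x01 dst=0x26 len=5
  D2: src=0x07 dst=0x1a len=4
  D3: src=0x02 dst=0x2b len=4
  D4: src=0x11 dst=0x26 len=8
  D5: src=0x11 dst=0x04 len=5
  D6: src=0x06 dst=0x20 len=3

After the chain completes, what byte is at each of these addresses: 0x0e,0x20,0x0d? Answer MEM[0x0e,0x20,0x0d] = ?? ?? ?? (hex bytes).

  after D0: wrote 2B at 0x0c = ed76
  after D1: wrote 5B at 0x26 = 8496bd9a50
  after D2: wrote 4B at 0x1a = 7c668171
  after D3: wrote 4B at 0x2b = 96bd9a50
  after D4: wrote 8B at 0x26 = 71a285dbe565f492
  after D5: wrote 5B at 0x04 = 71a285dbe5
  after D6: wrote 3B at 0x20 = 85dbe5
query mem[0x0e]=0x5e, mem[0x20]=0x85, mem[0x0d]=0x76

MEM[0x0e,0x20,0x0d] = 5e 85 76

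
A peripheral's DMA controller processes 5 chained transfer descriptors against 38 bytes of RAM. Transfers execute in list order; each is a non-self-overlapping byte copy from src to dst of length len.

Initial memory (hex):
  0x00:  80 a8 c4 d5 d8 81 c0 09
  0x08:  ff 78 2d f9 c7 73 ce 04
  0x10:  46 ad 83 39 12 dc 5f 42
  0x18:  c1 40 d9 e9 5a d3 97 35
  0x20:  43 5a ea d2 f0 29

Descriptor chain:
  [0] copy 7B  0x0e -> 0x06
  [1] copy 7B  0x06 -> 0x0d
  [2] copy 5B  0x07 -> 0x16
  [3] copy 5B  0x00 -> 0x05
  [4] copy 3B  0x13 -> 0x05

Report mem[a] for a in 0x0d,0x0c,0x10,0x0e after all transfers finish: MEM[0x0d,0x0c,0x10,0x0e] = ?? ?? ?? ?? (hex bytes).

  after D0: wrote 7B at 0x06 = ce0446ad833912
  after D1: wrote 7B at 0x0d = ce0446ad833912
  after D2: wrote 5B at 0x16 = 0446ad8339
  after D3: wrote 5B at 0x05 = 80a8c4d5d8
  after D4: wrote 3B at 0x05 = 1212dc
query mem[0x0d]=0xce, mem[0x0c]=0x12, mem[0x10]=0xad, mem[0x0e]=0x04

MEM[0x0d,0x0c,0x10,0x0e] = ce 12 ad 04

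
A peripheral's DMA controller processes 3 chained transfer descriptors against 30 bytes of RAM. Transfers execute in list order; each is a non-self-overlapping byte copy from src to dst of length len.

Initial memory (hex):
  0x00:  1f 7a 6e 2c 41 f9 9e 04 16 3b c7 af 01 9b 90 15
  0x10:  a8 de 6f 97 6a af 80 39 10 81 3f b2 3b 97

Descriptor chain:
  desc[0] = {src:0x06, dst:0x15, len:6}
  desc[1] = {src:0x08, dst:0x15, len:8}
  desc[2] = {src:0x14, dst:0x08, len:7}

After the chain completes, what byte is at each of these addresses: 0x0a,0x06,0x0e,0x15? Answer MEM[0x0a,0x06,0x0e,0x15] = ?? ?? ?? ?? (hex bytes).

MEM[0x0a,0x06,0x0e,0x15] = 3b 9e 9b 16

[0] 0x06->0x15 len=6 : 9e 04 16 3b c7 af
[1] 0x08->0x15 len=8 : 16 3b c7 af 01 9b 90 15
[2] 0x14->0x08 len=7 : 6a 16 3b c7 af 01 9b
query mem[0x0a]=0x3b, mem[0x06]=0x9e, mem[0x0e]=0x9b, mem[0x15]=0x16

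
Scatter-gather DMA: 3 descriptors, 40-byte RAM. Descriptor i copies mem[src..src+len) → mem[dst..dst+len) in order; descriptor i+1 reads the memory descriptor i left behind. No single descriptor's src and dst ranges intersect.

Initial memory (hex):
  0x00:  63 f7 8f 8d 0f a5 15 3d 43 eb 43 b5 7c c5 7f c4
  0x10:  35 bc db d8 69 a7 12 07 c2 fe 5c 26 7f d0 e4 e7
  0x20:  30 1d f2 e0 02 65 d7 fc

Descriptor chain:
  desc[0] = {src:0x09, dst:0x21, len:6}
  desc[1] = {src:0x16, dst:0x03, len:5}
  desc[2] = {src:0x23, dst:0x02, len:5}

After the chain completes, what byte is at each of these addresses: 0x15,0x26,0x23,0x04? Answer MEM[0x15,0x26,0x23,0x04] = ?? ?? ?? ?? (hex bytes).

D0: mem[0x21..0x26] <- [eb 43 b5 7c c5 7f]
D1: mem[0x03..0x07] <- [12 07 c2 fe 5c]
D2: mem[0x02..0x06] <- [b5 7c c5 7f fc]
query mem[0x15]=0xa7, mem[0x26]=0x7f, mem[0x23]=0xb5, mem[0x04]=0xc5

MEM[0x15,0x26,0x23,0x04] = a7 7f b5 c5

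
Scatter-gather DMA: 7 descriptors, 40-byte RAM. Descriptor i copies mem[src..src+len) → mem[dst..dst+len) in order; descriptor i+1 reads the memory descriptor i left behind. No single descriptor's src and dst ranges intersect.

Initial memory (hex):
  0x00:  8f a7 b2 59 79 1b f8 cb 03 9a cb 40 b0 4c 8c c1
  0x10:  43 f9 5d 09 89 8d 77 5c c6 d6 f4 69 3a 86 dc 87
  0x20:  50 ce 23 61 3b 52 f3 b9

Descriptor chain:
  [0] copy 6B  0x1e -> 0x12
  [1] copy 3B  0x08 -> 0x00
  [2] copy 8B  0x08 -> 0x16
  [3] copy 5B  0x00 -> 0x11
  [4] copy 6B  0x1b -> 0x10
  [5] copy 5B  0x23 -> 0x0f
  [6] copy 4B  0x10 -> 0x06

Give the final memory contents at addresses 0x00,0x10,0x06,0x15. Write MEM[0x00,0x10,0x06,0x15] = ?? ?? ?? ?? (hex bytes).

MEM[0x00,0x10,0x06,0x15] = 03 3b 3b 50

D0: mem[0x12..0x17] <- [dc 87 50 ce 23 61]
D1: mem[0x00..0x02] <- [03 9a cb]
D2: mem[0x16..0x1d] <- [03 9a cb 40 b0 4c 8c c1]
D3: mem[0x11..0x15] <- [03 9a cb 59 79]
D4: mem[0x10..0x15] <- [4c 8c c1 dc 87 50]
D5: mem[0x0f..0x13] <- [61 3b 52 f3 b9]
D6: mem[0x06..0x09] <- [3b 52 f3 b9]
query mem[0x00]=0x03, mem[0x10]=0x3b, mem[0x06]=0x3b, mem[0x15]=0x50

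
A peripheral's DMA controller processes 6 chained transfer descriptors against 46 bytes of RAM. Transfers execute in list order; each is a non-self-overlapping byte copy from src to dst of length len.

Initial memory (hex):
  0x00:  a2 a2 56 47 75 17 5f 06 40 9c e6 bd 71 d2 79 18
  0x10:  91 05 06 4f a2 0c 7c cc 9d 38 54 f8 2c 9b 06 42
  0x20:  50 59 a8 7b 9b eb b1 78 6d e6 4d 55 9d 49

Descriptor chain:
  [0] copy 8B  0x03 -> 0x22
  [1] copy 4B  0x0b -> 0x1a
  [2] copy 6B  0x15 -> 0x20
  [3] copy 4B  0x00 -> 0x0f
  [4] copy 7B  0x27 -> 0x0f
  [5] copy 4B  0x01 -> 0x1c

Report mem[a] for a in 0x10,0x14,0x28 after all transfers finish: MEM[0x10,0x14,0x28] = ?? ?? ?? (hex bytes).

  after D0: wrote 8B at 0x22 = 4775175f06409ce6
  after D1: wrote 4B at 0x1a = bd71d279
  after D2: wrote 6B at 0x20 = 0c7ccc9d38bd
  after D3: wrote 4B at 0x0f = a2a25647
  after D4: wrote 7B at 0x0f = 409ce64d559d49
  after D5: wrote 4B at 0x1c = a2564775
query mem[0x10]=0x9c, mem[0x14]=0x9d, mem[0x28]=0x9c

MEM[0x10,0x14,0x28] = 9c 9d 9c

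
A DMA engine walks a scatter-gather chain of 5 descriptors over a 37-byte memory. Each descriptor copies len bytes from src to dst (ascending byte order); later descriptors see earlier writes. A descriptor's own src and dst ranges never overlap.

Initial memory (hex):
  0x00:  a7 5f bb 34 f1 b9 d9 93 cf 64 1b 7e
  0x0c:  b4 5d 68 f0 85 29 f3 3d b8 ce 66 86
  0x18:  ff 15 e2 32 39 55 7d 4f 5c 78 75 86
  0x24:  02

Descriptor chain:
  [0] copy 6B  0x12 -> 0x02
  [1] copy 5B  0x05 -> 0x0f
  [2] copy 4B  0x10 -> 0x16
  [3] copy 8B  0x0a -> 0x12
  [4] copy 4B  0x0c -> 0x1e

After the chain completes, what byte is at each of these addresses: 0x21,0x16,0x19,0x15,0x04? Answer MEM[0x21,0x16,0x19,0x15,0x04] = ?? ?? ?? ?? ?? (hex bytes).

MEM[0x21,0x16,0x19,0x15,0x04] = ce 68 86 5d b8

#0 dst[0x02+6] := {0xf3,0x3d,0xb8,0xce,0x66,0x86}
#1 dst[0x0f+5] := {0xce,0x66,0x86,0xcf,0x64}
#2 dst[0x16+4] := {0x66,0x86,0xcf,0x64}
#3 dst[0x12+8] := {0x1b,0x7e,0xb4,0x5d,0x68,0xce,0x66,0x86}
#4 dst[0x1e+4] := {0xb4,0x5d,0x68,0xce}
query mem[0x21]=0xce, mem[0x16]=0x68, mem[0x19]=0x86, mem[0x15]=0x5d, mem[0x04]=0xb8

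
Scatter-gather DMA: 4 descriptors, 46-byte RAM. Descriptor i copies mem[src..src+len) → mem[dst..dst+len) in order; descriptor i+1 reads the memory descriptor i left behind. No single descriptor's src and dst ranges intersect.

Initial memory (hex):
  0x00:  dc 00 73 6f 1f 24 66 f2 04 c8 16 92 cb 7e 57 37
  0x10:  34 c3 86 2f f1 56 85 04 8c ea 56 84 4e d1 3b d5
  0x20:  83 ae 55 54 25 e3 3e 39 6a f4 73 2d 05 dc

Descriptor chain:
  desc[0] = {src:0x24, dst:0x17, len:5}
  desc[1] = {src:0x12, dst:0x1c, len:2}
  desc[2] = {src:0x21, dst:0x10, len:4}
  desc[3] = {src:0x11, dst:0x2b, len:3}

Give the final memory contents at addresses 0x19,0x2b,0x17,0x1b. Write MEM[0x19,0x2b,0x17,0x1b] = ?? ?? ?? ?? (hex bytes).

MEM[0x19,0x2b,0x17,0x1b] = 3e 55 25 6a

D0: mem[0x17..0x1b] <- [25 e3 3e 39 6a]
D1: mem[0x1c..0x1d] <- [86 2f]
D2: mem[0x10..0x13] <- [ae 55 54 25]
D3: mem[0x2b..0x2d] <- [55 54 25]
query mem[0x19]=0x3e, mem[0x2b]=0x55, mem[0x17]=0x25, mem[0x1b]=0x6a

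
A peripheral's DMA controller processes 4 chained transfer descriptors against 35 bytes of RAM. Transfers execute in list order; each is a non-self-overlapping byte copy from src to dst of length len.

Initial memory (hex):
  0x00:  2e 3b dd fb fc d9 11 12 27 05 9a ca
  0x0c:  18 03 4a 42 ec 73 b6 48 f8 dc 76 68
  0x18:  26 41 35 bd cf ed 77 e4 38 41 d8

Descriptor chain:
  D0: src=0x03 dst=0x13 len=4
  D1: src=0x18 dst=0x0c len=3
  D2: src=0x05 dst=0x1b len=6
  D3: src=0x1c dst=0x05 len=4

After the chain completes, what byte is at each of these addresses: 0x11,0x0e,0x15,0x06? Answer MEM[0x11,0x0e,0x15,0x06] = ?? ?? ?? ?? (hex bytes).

#0 dst[0x13+4] := {0xfb,0xfc,0xd9,0x11}
#1 dst[0x0c+3] := {0x26,0x41,0x35}
#2 dst[0x1b+6] := {0xd9,0x11,0x12,0x27,0x05,0x9a}
#3 dst[0x05+4] := {0x11,0x12,0x27,0x05}
query mem[0x11]=0x73, mem[0x0e]=0x35, mem[0x15]=0xd9, mem[0x06]=0x12

MEM[0x11,0x0e,0x15,0x06] = 73 35 d9 12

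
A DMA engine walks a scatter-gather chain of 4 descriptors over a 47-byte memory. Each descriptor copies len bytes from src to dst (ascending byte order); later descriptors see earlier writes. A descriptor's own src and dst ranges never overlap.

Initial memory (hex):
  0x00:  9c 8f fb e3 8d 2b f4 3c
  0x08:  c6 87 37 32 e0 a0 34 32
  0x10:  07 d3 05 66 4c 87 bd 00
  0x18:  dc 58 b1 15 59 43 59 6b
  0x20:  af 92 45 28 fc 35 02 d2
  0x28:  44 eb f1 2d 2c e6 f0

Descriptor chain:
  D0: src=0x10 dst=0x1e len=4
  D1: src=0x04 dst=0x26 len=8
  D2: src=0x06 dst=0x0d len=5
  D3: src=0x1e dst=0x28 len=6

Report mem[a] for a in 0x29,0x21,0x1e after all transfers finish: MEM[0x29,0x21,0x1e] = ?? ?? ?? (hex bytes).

MEM[0x29,0x21,0x1e] = d3 66 07

[0] 0x10->0x1e len=4 : 07 d3 05 66
[1] 0x04->0x26 len=8 : 8d 2b f4 3c c6 87 37 32
[2] 0x06->0x0d len=5 : f4 3c c6 87 37
[3] 0x1e->0x28 len=6 : 07 d3 05 66 45 28
query mem[0x29]=0xd3, mem[0x21]=0x66, mem[0x1e]=0x07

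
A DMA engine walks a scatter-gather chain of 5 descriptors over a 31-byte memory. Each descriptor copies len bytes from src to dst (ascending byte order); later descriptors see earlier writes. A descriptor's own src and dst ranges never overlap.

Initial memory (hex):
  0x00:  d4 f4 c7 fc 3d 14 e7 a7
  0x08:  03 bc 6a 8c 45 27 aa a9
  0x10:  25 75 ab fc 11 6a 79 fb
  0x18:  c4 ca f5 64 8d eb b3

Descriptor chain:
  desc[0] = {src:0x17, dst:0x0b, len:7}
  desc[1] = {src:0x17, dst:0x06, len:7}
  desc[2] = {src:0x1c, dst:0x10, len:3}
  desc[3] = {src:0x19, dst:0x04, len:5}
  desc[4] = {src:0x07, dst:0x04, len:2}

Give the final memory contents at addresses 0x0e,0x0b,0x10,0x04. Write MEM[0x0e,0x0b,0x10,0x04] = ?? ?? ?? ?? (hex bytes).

MEM[0x0e,0x0b,0x10,0x04] = f5 8d 8d 8d

#0 dst[0x0b+7] := {0xfb,0xc4,0xca,0xf5,0x64,0x8d,0xeb}
#1 dst[0x06+7] := {0xfb,0xc4,0xca,0xf5,0x64,0x8d,0xeb}
#2 dst[0x10+3] := {0x8d,0xeb,0xb3}
#3 dst[0x04+5] := {0xca,0xf5,0x64,0x8d,0xeb}
#4 dst[0x04+2] := {0x8d,0xeb}
query mem[0x0e]=0xf5, mem[0x0b]=0x8d, mem[0x10]=0x8d, mem[0x04]=0x8d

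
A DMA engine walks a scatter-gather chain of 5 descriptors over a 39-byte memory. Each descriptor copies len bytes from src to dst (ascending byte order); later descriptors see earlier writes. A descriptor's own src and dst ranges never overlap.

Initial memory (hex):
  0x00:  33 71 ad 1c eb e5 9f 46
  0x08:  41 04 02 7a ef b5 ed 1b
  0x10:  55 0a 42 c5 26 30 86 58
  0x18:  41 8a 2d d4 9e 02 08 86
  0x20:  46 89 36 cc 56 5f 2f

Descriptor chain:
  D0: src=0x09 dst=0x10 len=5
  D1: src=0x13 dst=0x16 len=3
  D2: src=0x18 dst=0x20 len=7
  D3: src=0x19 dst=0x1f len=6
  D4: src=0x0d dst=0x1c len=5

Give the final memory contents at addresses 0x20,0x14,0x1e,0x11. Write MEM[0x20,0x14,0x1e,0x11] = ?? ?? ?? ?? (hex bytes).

[0] 0x09->0x10 len=5 : 04 02 7a ef b5
[1] 0x13->0x16 len=3 : ef b5 30
[2] 0x18->0x20 len=7 : 30 8a 2d d4 9e 02 08
[3] 0x19->0x1f len=6 : 8a 2d d4 9e 02 08
[4] 0x0d->0x1c len=5 : b5 ed 1b 04 02
query mem[0x20]=0x02, mem[0x14]=0xb5, mem[0x1e]=0x1b, mem[0x11]=0x02

MEM[0x20,0x14,0x1e,0x11] = 02 b5 1b 02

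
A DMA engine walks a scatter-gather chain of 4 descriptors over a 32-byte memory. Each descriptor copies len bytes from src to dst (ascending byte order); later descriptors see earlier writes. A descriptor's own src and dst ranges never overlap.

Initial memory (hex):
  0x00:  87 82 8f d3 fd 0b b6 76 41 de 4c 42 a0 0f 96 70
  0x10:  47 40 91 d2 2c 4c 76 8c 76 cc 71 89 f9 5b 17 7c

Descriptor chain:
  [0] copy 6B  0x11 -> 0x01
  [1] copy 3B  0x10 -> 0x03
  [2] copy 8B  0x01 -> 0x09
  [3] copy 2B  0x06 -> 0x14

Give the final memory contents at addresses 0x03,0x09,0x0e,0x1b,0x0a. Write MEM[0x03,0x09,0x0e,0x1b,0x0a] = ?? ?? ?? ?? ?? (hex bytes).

MEM[0x03,0x09,0x0e,0x1b,0x0a] = 47 40 76 89 91

[0] 0x11->0x01 len=6 : 40 91 d2 2c 4c 76
[1] 0x10->0x03 len=3 : 47 40 91
[2] 0x01->0x09 len=8 : 40 91 47 40 91 76 76 41
[3] 0x06->0x14 len=2 : 76 76
query mem[0x03]=0x47, mem[0x09]=0x40, mem[0x0e]=0x76, mem[0x1b]=0x89, mem[0x0a]=0x91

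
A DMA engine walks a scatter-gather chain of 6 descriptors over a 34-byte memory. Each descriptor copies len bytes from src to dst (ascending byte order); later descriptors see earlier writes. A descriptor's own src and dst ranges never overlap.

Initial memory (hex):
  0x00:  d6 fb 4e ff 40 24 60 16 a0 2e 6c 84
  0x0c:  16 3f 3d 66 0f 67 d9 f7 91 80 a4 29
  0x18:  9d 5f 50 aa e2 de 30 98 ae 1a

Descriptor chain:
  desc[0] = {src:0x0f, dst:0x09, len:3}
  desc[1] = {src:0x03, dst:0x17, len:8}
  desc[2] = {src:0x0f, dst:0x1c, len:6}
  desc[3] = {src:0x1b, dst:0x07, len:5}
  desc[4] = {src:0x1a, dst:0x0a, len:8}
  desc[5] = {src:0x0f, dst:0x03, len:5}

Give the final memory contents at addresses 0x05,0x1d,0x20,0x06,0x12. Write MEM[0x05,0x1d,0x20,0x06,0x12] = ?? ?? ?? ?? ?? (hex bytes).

#0 dst[0x09+3] := {0x66,0x0f,0x67}
#1 dst[0x17+8] := {0xff,0x40,0x24,0x60,0x16,0xa0,0x66,0x0f}
#2 dst[0x1c+6] := {0x66,0x0f,0x67,0xd9,0xf7,0x91}
#3 dst[0x07+5] := {0x16,0x66,0x0f,0x67,0xd9}
#4 dst[0x0a+8] := {0x60,0x16,0x66,0x0f,0x67,0xd9,0xf7,0x91}
#5 dst[0x03+5] := {0xd9,0xf7,0x91,0xd9,0xf7}
query mem[0x05]=0x91, mem[0x1d]=0x0f, mem[0x20]=0xf7, mem[0x06]=0xd9, mem[0x12]=0xd9

MEM[0x05,0x1d,0x20,0x06,0x12] = 91 0f f7 d9 d9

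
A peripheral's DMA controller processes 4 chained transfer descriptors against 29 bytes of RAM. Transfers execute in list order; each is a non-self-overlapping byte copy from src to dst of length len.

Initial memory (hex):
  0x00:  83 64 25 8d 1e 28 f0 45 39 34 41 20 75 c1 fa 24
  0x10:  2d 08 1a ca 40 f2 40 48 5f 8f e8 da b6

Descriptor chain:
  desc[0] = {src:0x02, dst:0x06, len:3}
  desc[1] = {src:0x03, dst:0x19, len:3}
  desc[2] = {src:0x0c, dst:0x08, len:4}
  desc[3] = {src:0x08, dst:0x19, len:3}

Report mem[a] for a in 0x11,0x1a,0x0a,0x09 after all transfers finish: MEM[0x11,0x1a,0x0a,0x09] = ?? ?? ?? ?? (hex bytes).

MEM[0x11,0x1a,0x0a,0x09] = 08 c1 fa c1

D0: mem[0x06..0x08] <- [25 8d 1e]
D1: mem[0x19..0x1b] <- [8d 1e 28]
D2: mem[0x08..0x0b] <- [75 c1 fa 24]
D3: mem[0x19..0x1b] <- [75 c1 fa]
query mem[0x11]=0x08, mem[0x1a]=0xc1, mem[0x0a]=0xfa, mem[0x09]=0xc1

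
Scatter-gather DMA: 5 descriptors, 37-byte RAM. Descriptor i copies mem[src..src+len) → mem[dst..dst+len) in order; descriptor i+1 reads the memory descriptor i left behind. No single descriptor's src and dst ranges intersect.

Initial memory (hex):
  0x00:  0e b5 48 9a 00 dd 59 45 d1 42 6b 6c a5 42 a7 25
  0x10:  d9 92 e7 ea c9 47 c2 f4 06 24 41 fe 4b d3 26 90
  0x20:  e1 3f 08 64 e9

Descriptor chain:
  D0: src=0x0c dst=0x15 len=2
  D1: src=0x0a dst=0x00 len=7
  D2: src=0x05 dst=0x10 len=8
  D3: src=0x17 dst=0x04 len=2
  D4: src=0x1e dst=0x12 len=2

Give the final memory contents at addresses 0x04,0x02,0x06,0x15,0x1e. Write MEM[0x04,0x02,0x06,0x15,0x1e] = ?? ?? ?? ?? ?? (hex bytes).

D0: mem[0x15..0x16] <- [a5 42]
D1: mem[0x00..0x06] <- [6b 6c a5 42 a7 25 d9]
D2: mem[0x10..0x17] <- [25 d9 45 d1 42 6b 6c a5]
D3: mem[0x04..0x05] <- [a5 06]
D4: mem[0x12..0x13] <- [26 90]
query mem[0x04]=0xa5, mem[0x02]=0xa5, mem[0x06]=0xd9, mem[0x15]=0x6b, mem[0x1e]=0x26

MEM[0x04,0x02,0x06,0x15,0x1e] = a5 a5 d9 6b 26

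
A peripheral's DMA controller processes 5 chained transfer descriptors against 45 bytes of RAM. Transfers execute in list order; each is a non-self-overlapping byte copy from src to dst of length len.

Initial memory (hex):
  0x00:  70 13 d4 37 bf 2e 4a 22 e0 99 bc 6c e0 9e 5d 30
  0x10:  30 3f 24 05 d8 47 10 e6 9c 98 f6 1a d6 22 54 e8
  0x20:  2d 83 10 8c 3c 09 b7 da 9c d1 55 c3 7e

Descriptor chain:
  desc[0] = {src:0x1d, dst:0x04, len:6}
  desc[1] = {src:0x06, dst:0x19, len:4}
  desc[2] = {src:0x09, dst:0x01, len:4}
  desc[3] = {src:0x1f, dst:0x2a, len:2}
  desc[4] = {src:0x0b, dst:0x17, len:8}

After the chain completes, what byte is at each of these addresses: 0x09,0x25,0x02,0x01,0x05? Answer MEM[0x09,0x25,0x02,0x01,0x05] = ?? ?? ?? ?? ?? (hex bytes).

[0] 0x1d->0x04 len=6 : 22 54 e8 2d 83 10
[1] 0x06->0x19 len=4 : e8 2d 83 10
[2] 0x09->0x01 len=4 : 10 bc 6c e0
[3] 0x1f->0x2a len=2 : e8 2d
[4] 0x0b->0x17 len=8 : 6c e0 9e 5d 30 30 3f 24
query mem[0x09]=0x10, mem[0x25]=0x09, mem[0x02]=0xbc, mem[0x01]=0x10, mem[0x05]=0x54

MEM[0x09,0x25,0x02,0x01,0x05] = 10 09 bc 10 54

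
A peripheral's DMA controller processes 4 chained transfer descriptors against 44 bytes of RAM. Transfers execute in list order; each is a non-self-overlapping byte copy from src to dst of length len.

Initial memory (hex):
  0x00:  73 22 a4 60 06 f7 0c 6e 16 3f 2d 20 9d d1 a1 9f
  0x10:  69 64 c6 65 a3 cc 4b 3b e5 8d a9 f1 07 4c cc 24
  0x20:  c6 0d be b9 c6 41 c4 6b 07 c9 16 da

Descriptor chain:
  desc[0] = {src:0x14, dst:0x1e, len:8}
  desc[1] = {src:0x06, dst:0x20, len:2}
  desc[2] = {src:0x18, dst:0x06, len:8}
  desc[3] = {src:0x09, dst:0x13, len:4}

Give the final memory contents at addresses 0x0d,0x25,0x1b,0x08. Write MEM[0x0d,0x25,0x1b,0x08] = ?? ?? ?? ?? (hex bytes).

MEM[0x0d,0x25,0x1b,0x08] = cc f1 f1 a9

D0: mem[0x1e..0x25] <- [a3 cc 4b 3b e5 8d a9 f1]
D1: mem[0x20..0x21] <- [0c 6e]
D2: mem[0x06..0x0d] <- [e5 8d a9 f1 07 4c a3 cc]
D3: mem[0x13..0x16] <- [f1 07 4c a3]
query mem[0x0d]=0xcc, mem[0x25]=0xf1, mem[0x1b]=0xf1, mem[0x08]=0xa9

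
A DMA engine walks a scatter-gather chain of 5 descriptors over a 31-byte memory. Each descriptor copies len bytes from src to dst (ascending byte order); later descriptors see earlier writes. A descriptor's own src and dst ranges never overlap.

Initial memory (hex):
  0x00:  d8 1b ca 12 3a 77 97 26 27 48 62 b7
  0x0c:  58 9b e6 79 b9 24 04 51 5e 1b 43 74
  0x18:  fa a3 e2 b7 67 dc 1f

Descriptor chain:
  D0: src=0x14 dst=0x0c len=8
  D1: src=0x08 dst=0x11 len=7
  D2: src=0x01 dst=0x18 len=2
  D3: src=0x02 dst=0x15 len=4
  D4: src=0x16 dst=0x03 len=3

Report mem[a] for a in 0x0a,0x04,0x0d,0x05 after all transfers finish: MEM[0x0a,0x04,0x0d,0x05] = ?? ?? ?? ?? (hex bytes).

MEM[0x0a,0x04,0x0d,0x05] = 62 3a 1b 77

#0 dst[0x0c+8] := {0x5e,0x1b,0x43,0x74,0xfa,0xa3,0xe2,0xb7}
#1 dst[0x11+7] := {0x27,0x48,0x62,0xb7,0x5e,0x1b,0x43}
#2 dst[0x18+2] := {0x1b,0xca}
#3 dst[0x15+4] := {0xca,0x12,0x3a,0x77}
#4 dst[0x03+3] := {0x12,0x3a,0x77}
query mem[0x0a]=0x62, mem[0x04]=0x3a, mem[0x0d]=0x1b, mem[0x05]=0x77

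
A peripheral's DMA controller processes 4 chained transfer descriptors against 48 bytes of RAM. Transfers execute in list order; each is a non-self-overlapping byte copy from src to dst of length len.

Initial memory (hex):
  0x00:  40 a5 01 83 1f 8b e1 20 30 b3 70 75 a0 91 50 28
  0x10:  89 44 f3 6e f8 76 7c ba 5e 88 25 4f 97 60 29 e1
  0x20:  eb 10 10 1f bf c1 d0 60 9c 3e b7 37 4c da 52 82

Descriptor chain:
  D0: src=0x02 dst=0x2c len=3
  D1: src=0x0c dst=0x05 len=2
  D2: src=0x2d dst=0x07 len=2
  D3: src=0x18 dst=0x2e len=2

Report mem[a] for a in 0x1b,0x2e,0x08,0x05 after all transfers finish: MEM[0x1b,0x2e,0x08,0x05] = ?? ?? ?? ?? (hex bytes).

[0] 0x02->0x2c len=3 : 01 83 1f
[1] 0x0c->0x05 len=2 : a0 91
[2] 0x2d->0x07 len=2 : 83 1f
[3] 0x18->0x2e len=2 : 5e 88
query mem[0x1b]=0x4f, mem[0x2e]=0x5e, mem[0x08]=0x1f, mem[0x05]=0xa0

MEM[0x1b,0x2e,0x08,0x05] = 4f 5e 1f a0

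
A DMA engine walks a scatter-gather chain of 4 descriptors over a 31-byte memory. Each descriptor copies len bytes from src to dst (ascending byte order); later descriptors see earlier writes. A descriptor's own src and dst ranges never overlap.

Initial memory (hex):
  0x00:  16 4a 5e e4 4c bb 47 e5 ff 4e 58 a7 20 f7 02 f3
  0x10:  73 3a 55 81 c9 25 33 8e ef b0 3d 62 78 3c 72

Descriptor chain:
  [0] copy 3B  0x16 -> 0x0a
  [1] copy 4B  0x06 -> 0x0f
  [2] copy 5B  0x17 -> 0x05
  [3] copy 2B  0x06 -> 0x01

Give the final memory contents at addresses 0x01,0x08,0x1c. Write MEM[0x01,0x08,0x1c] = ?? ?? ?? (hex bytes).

[0] 0x16->0x0a len=3 : 33 8e ef
[1] 0x06->0x0f len=4 : 47 e5 ff 4e
[2] 0x17->0x05 len=5 : 8e ef b0 3d 62
[3] 0x06->0x01 len=2 : ef b0
query mem[0x01]=0xef, mem[0x08]=0x3d, mem[0x1c]=0x78

MEM[0x01,0x08,0x1c] = ef 3d 78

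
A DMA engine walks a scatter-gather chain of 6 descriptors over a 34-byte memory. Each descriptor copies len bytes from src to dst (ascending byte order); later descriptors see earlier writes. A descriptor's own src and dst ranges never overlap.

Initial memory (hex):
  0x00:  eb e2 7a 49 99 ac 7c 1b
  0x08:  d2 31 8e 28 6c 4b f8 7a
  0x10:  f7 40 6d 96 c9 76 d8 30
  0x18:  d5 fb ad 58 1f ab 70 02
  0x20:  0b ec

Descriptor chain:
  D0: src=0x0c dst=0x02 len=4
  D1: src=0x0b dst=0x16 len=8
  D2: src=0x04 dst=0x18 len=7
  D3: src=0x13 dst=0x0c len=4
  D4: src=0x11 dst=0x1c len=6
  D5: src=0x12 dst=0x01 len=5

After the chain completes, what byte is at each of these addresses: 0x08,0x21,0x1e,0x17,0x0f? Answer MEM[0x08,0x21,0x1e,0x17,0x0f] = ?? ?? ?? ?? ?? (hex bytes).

D0: mem[0x02..0x05] <- [6c 4b f8 7a]
D1: mem[0x16..0x1d] <- [28 6c 4b f8 7a f7 40 6d]
D2: mem[0x18..0x1e] <- [f8 7a 7c 1b d2 31 8e]
D3: mem[0x0c..0x0f] <- [96 c9 76 28]
D4: mem[0x1c..0x21] <- [40 6d 96 c9 76 28]
D5: mem[0x01..0x05] <- [6d 96 c9 76 28]
query mem[0x08]=0xd2, mem[0x21]=0x28, mem[0x1e]=0x96, mem[0x17]=0x6c, mem[0x0f]=0x28

MEM[0x08,0x21,0x1e,0x17,0x0f] = d2 28 96 6c 28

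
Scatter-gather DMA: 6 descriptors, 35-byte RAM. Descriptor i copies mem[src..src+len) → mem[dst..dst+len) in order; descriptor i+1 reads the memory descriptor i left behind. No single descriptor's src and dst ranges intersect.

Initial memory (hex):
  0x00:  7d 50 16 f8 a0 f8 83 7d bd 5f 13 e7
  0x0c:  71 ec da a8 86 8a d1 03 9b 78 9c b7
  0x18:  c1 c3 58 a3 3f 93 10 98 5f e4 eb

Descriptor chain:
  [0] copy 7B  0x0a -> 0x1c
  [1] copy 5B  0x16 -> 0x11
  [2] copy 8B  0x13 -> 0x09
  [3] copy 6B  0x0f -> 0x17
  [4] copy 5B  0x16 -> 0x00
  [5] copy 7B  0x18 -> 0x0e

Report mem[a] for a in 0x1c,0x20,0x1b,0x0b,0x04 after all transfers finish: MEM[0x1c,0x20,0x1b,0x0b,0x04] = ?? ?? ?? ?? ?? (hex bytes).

MEM[0x1c,0x20,0x1b,0x0b,0x04] = c3 da c1 58 b7

#0 dst[0x1c+7] := {0x13,0xe7,0x71,0xec,0xda,0xa8,0x86}
#1 dst[0x11+5] := {0x9c,0xb7,0xc1,0xc3,0x58}
#2 dst[0x09+8] := {0xc1,0xc3,0x58,0x9c,0xb7,0xc1,0xc3,0x58}
#3 dst[0x17+6] := {0xc3,0x58,0x9c,0xb7,0xc1,0xc3}
#4 dst[0x00+5] := {0x9c,0xc3,0x58,0x9c,0xb7}
#5 dst[0x0e+7] := {0x58,0x9c,0xb7,0xc1,0xc3,0xe7,0x71}
query mem[0x1c]=0xc3, mem[0x20]=0xda, mem[0x1b]=0xc1, mem[0x0b]=0x58, mem[0x04]=0xb7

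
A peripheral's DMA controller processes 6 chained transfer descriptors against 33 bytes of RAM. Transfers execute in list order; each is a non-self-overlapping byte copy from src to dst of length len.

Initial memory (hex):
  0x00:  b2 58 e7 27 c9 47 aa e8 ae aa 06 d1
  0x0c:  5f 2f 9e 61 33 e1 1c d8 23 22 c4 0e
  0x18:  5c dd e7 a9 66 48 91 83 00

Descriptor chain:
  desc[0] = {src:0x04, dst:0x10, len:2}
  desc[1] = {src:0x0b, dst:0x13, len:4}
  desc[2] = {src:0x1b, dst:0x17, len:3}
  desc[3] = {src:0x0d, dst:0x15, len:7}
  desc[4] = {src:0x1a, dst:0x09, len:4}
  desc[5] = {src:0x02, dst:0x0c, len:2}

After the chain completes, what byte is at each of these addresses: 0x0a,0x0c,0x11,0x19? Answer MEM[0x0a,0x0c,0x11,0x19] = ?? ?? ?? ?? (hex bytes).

MEM[0x0a,0x0c,0x11,0x19] = d1 e7 47 47

#0 dst[0x10+2] := {0xc9,0x47}
#1 dst[0x13+4] := {0xd1,0x5f,0x2f,0x9e}
#2 dst[0x17+3] := {0xa9,0x66,0x48}
#3 dst[0x15+7] := {0x2f,0x9e,0x61,0xc9,0x47,0x1c,0xd1}
#4 dst[0x09+4] := {0x1c,0xd1,0x66,0x48}
#5 dst[0x0c+2] := {0xe7,0x27}
query mem[0x0a]=0xd1, mem[0x0c]=0xe7, mem[0x11]=0x47, mem[0x19]=0x47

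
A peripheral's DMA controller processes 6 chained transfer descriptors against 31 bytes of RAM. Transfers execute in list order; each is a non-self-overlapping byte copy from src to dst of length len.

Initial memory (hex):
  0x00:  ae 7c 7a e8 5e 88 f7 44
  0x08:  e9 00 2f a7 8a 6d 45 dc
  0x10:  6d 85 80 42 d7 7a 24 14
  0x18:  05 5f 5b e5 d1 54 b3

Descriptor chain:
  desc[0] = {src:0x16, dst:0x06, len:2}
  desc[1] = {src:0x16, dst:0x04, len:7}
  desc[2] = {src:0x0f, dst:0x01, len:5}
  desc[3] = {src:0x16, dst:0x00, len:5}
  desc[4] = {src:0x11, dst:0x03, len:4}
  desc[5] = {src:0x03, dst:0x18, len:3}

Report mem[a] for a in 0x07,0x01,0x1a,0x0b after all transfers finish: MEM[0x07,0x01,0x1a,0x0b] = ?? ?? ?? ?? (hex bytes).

MEM[0x07,0x01,0x1a,0x0b] = 5f 14 42 a7

  after D0: wrote 2B at 0x06 = 2414
  after D1: wrote 7B at 0x04 = 2414055f5be5d1
  after D2: wrote 5B at 0x01 = dc6d858042
  after D3: wrote 5B at 0x00 = 2414055f5b
  after D4: wrote 4B at 0x03 = 858042d7
  after D5: wrote 3B at 0x18 = 858042
query mem[0x07]=0x5f, mem[0x01]=0x14, mem[0x1a]=0x42, mem[0x0b]=0xa7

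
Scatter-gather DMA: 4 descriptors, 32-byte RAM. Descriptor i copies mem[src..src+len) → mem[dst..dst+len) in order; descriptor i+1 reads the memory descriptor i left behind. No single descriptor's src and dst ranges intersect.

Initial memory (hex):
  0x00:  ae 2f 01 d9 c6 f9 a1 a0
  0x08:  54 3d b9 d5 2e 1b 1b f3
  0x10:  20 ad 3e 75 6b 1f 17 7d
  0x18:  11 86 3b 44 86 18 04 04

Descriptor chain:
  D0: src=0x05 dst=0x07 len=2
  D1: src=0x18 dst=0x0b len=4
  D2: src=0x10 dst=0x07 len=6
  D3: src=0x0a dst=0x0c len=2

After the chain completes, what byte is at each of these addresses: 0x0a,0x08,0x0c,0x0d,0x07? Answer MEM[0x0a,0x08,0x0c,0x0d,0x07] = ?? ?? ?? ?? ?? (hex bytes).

[0] 0x05->0x07 len=2 : f9 a1
[1] 0x18->0x0b len=4 : 11 86 3b 44
[2] 0x10->0x07 len=6 : 20 ad 3e 75 6b 1f
[3] 0x0a->0x0c len=2 : 75 6b
query mem[0x0a]=0x75, mem[0x08]=0xad, mem[0x0c]=0x75, mem[0x0d]=0x6b, mem[0x07]=0x20

MEM[0x0a,0x08,0x0c,0x0d,0x07] = 75 ad 75 6b 20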